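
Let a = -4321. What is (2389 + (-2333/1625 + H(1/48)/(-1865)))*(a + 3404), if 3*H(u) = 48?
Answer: -1327043167072/606125 ≈ -2.1894e+6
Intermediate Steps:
H(u) = 16 (H(u) = (⅓)*48 = 16)
(2389 + (-2333/1625 + H(1/48)/(-1865)))*(a + 3404) = (2389 + (-2333/1625 + 16/(-1865)))*(-4321 + 3404) = (2389 + (-2333*1/1625 + 16*(-1/1865)))*(-917) = (2389 + (-2333/1625 - 16/1865))*(-917) = (2389 - 875409/606125)*(-917) = (1447157216/606125)*(-917) = -1327043167072/606125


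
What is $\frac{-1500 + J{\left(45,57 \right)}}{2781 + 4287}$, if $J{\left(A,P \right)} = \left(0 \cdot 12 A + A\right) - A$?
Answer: $- \frac{125}{589} \approx -0.21222$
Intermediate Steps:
$J{\left(A,P \right)} = 0$ ($J{\left(A,P \right)} = \left(0 A + A\right) - A = \left(0 + A\right) - A = A - A = 0$)
$\frac{-1500 + J{\left(45,57 \right)}}{2781 + 4287} = \frac{-1500 + 0}{2781 + 4287} = - \frac{1500}{7068} = \left(-1500\right) \frac{1}{7068} = - \frac{125}{589}$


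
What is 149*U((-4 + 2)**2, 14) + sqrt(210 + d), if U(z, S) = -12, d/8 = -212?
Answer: -1788 + I*sqrt(1486) ≈ -1788.0 + 38.549*I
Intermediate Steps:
d = -1696 (d = 8*(-212) = -1696)
149*U((-4 + 2)**2, 14) + sqrt(210 + d) = 149*(-12) + sqrt(210 - 1696) = -1788 + sqrt(-1486) = -1788 + I*sqrt(1486)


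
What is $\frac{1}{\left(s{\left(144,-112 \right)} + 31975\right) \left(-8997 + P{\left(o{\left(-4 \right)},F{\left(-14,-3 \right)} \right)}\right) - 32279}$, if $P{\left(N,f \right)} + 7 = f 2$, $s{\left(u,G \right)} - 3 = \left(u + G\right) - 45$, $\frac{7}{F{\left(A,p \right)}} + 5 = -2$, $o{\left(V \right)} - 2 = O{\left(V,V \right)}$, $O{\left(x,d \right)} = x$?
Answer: $- \frac{1}{287909069} \approx -3.4733 \cdot 10^{-9}$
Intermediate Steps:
$o{\left(V \right)} = 2 + V$
$F{\left(A,p \right)} = -1$ ($F{\left(A,p \right)} = \frac{7}{-5 - 2} = \frac{7}{-7} = 7 \left(- \frac{1}{7}\right) = -1$)
$s{\left(u,G \right)} = -42 + G + u$ ($s{\left(u,G \right)} = 3 - \left(45 - G - u\right) = 3 + \left(-45 + G + u\right) = -42 + G + u$)
$P{\left(N,f \right)} = -7 + 2 f$ ($P{\left(N,f \right)} = -7 + f 2 = -7 + 2 f$)
$\frac{1}{\left(s{\left(144,-112 \right)} + 31975\right) \left(-8997 + P{\left(o{\left(-4 \right)},F{\left(-14,-3 \right)} \right)}\right) - 32279} = \frac{1}{\left(\left(-42 - 112 + 144\right) + 31975\right) \left(-8997 + \left(-7 + 2 \left(-1\right)\right)\right) - 32279} = \frac{1}{\left(-10 + 31975\right) \left(-8997 - 9\right) - 32279} = \frac{1}{31965 \left(-8997 - 9\right) - 32279} = \frac{1}{31965 \left(-9006\right) - 32279} = \frac{1}{-287876790 - 32279} = \frac{1}{-287909069} = - \frac{1}{287909069}$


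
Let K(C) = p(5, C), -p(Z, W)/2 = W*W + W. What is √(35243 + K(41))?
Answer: √31799 ≈ 178.32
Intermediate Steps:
p(Z, W) = -2*W - 2*W² (p(Z, W) = -2*(W*W + W) = -2*(W² + W) = -2*(W + W²) = -2*W - 2*W²)
K(C) = -2*C*(1 + C)
√(35243 + K(41)) = √(35243 - 2*41*(1 + 41)) = √(35243 - 2*41*42) = √(35243 - 3444) = √31799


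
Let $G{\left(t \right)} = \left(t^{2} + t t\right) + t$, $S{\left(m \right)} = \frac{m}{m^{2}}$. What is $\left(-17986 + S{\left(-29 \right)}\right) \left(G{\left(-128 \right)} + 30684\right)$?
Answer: $- \frac{33029481780}{29} \approx -1.1389 \cdot 10^{9}$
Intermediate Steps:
$S{\left(m \right)} = \frac{1}{m}$ ($S{\left(m \right)} = \frac{m}{m^{2}} = \frac{1}{m}$)
$G{\left(t \right)} = t + 2 t^{2}$ ($G{\left(t \right)} = \left(t^{2} + t^{2}\right) + t = 2 t^{2} + t = t + 2 t^{2}$)
$\left(-17986 + S{\left(-29 \right)}\right) \left(G{\left(-128 \right)} + 30684\right) = \left(-17986 + \frac{1}{-29}\right) \left(- 128 \left(1 + 2 \left(-128\right)\right) + 30684\right) = \left(-17986 - \frac{1}{29}\right) \left(- 128 \left(1 - 256\right) + 30684\right) = - \frac{521595 \left(\left(-128\right) \left(-255\right) + 30684\right)}{29} = - \frac{521595 \left(32640 + 30684\right)}{29} = \left(- \frac{521595}{29}\right) 63324 = - \frac{33029481780}{29}$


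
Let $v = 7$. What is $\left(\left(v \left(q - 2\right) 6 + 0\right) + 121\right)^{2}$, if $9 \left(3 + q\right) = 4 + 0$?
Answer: $\frac{44521}{9} \approx 4946.8$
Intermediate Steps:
$q = - \frac{23}{9}$ ($q = -3 + \frac{4 + 0}{9} = -3 + \frac{1}{9} \cdot 4 = -3 + \frac{4}{9} = - \frac{23}{9} \approx -2.5556$)
$\left(\left(v \left(q - 2\right) 6 + 0\right) + 121\right)^{2} = \left(\left(7 \left(- \frac{23}{9} - 2\right) 6 + 0\right) + 121\right)^{2} = \left(\left(7 \left(\left(- \frac{41}{9}\right) 6\right) + 0\right) + 121\right)^{2} = \left(\left(7 \left(- \frac{82}{3}\right) + 0\right) + 121\right)^{2} = \left(\left(- \frac{574}{3} + 0\right) + 121\right)^{2} = \left(- \frac{574}{3} + 121\right)^{2} = \left(- \frac{211}{3}\right)^{2} = \frac{44521}{9}$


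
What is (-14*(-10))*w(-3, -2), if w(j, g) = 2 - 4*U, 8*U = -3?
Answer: 490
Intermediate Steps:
U = -3/8 (U = (⅛)*(-3) = -3/8 ≈ -0.37500)
w(j, g) = 7/2 (w(j, g) = 2 - 4*(-3/8) = 2 + 3/2 = 7/2)
(-14*(-10))*w(-3, -2) = -14*(-10)*(7/2) = 140*(7/2) = 490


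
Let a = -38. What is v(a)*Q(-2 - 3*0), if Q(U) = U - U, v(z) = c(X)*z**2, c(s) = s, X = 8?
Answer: 0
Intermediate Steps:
v(z) = 8*z**2
Q(U) = 0
v(a)*Q(-2 - 3*0) = (8*(-38)**2)*0 = (8*1444)*0 = 11552*0 = 0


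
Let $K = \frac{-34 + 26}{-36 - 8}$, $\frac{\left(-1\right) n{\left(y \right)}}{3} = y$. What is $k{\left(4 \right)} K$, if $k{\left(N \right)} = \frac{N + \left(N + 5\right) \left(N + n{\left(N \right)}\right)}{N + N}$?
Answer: $- \frac{17}{11} \approx -1.5455$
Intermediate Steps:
$n{\left(y \right)} = - 3 y$
$K = \frac{2}{11}$ ($K = - \frac{8}{-44} = \left(-8\right) \left(- \frac{1}{44}\right) = \frac{2}{11} \approx 0.18182$)
$k{\left(N \right)} = \frac{N - 2 N \left(5 + N\right)}{2 N}$ ($k{\left(N \right)} = \frac{N + \left(N + 5\right) \left(N - 3 N\right)}{N + N} = \frac{N + \left(5 + N\right) \left(- 2 N\right)}{2 N} = \left(N - 2 N \left(5 + N\right)\right) \frac{1}{2 N} = \frac{N - 2 N \left(5 + N\right)}{2 N}$)
$k{\left(4 \right)} K = \left(- \frac{9}{2} - 4\right) \frac{2}{11} = \left(- \frac{17}{2}\right) \frac{2}{11} = - \frac{17}{11}$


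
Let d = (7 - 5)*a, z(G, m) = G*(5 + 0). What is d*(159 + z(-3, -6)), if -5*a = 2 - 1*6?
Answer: 1152/5 ≈ 230.40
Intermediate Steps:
a = ⅘ (a = -(2 - 1*6)/5 = -(2 - 6)/5 = -⅕*(-4) = ⅘ ≈ 0.80000)
z(G, m) = 5*G (z(G, m) = G*5 = 5*G)
d = 8/5 (d = (7 - 5)*(⅘) = 2*(⅘) = 8/5 ≈ 1.6000)
d*(159 + z(-3, -6)) = 8*(159 + 5*(-3))/5 = 8*(159 - 15)/5 = (8/5)*144 = 1152/5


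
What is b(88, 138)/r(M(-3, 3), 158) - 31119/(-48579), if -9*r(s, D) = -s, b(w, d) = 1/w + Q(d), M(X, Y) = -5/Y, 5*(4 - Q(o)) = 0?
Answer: -149771363/7124920 ≈ -21.021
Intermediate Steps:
Q(o) = 4 (Q(o) = 4 - 1/5*0 = 4 + 0 = 4)
b(w, d) = 4 + 1/w (b(w, d) = 1/w + 4 = 4 + 1/w)
r(s, D) = s/9 (r(s, D) = -(-1)*s/9 = s/9)
b(88, 138)/r(M(-3, 3), 158) - 31119/(-48579) = (4 + 1/88)/(((-5/3)/9)) - 31119/(-48579) = (4 + 1/88)/(((-5*1/3)/9)) - 31119*(-1/48579) = 353/(88*(((1/9)*(-5/3)))) + 10373/16193 = 353/(88*(-5/27)) + 10373/16193 = (353/88)*(-27/5) + 10373/16193 = -9531/440 + 10373/16193 = -149771363/7124920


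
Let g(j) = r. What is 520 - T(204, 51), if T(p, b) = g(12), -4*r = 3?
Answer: 2083/4 ≈ 520.75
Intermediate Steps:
r = -¾ (r = -¼*3 = -¾ ≈ -0.75000)
g(j) = -¾
T(p, b) = -¾
520 - T(204, 51) = 520 - 1*(-¾) = 520 + ¾ = 2083/4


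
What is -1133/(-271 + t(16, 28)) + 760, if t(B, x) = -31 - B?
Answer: 242813/318 ≈ 763.56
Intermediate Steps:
-1133/(-271 + t(16, 28)) + 760 = -1133/(-271 + (-31 - 1*16)) + 760 = -1133/(-271 + (-31 - 16)) + 760 = -1133/(-271 - 47) + 760 = -1133/(-318) + 760 = -1133*(-1/318) + 760 = 1133/318 + 760 = 242813/318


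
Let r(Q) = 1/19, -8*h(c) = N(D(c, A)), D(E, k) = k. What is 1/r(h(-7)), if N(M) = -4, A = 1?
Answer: 19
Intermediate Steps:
h(c) = 1/2 (h(c) = -1/8*(-4) = 1/2)
r(Q) = 1/19
1/r(h(-7)) = 1/(1/19) = 19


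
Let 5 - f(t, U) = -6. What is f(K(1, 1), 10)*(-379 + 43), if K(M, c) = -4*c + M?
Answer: -3696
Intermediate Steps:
K(M, c) = M - 4*c
f(t, U) = 11 (f(t, U) = 5 - 1*(-6) = 5 + 6 = 11)
f(K(1, 1), 10)*(-379 + 43) = 11*(-379 + 43) = 11*(-336) = -3696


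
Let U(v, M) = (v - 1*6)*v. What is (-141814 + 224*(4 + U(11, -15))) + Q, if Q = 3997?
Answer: -124601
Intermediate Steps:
U(v, M) = v*(-6 + v) (U(v, M) = (v - 6)*v = (-6 + v)*v = v*(-6 + v))
(-141814 + 224*(4 + U(11, -15))) + Q = (-141814 + 224*(4 + 11*(-6 + 11))) + 3997 = (-141814 + 224*(4 + 11*5)) + 3997 = (-141814 + 224*(4 + 55)) + 3997 = (-141814 + 224*59) + 3997 = (-141814 + 13216) + 3997 = -128598 + 3997 = -124601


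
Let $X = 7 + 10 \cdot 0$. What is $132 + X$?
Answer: $139$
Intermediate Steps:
$X = 7$ ($X = 7 + 0 = 7$)
$132 + X = 132 + 7 = 139$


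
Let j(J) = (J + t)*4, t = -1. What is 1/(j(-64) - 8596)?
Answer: -1/8856 ≈ -0.00011292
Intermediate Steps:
j(J) = -4 + 4*J (j(J) = (J - 1)*4 = (-1 + J)*4 = -4 + 4*J)
1/(j(-64) - 8596) = 1/((-4 + 4*(-64)) - 8596) = 1/((-4 - 256) - 8596) = 1/(-260 - 8596) = 1/(-8856) = -1/8856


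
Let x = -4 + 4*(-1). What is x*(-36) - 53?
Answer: 235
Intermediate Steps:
x = -8 (x = -4 - 4 = -8)
x*(-36) - 53 = -8*(-36) - 53 = 288 - 53 = 235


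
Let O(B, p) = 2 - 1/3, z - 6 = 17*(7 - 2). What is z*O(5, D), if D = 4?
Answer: 455/3 ≈ 151.67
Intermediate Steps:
z = 91 (z = 6 + 17*(7 - 2) = 6 + 17*5 = 6 + 85 = 91)
O(B, p) = 5/3 (O(B, p) = 2 - 1*⅓ = 2 - ⅓ = 5/3)
z*O(5, D) = 91*(5/3) = 455/3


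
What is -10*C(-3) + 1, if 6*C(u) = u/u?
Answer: -2/3 ≈ -0.66667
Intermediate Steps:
C(u) = 1/6 (C(u) = (u/u)/6 = (1/6)*1 = 1/6)
-10*C(-3) + 1 = -10*1/6 + 1 = -5/3 + 1 = -2/3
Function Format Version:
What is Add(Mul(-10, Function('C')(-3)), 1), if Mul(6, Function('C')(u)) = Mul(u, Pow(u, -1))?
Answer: Rational(-2, 3) ≈ -0.66667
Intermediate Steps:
Function('C')(u) = Rational(1, 6) (Function('C')(u) = Mul(Rational(1, 6), Mul(u, Pow(u, -1))) = Mul(Rational(1, 6), 1) = Rational(1, 6))
Add(Mul(-10, Function('C')(-3)), 1) = Add(Mul(-10, Rational(1, 6)), 1) = Add(Rational(-5, 3), 1) = Rational(-2, 3)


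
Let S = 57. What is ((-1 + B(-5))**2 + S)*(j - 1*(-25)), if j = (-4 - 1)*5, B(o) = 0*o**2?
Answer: 0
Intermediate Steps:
B(o) = 0
j = -25 (j = -5*5 = -25)
((-1 + B(-5))**2 + S)*(j - 1*(-25)) = ((-1 + 0)**2 + 57)*(-25 - 1*(-25)) = ((-1)**2 + 57)*(-25 + 25) = (1 + 57)*0 = 58*0 = 0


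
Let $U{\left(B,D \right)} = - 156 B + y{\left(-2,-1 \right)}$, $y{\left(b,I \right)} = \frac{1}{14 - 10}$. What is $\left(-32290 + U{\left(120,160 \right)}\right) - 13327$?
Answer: $- \frac{257347}{4} \approx -64337.0$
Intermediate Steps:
$y{\left(b,I \right)} = \frac{1}{4}$
$U{\left(B,D \right)} = \frac{1}{4} - 156 B$ ($U{\left(B,D \right)} = - 156 B + \frac{1}{4} = \frac{1}{4} - 156 B$)
$\left(-32290 + U{\left(120,160 \right)}\right) - 13327 = \left(-32290 + \left(\frac{1}{4} - 18720\right)\right) - 13327 = \left(-32290 - \frac{74879}{4}\right) - 13327 = - \frac{204039}{4} - 13327 = - \frac{257347}{4}$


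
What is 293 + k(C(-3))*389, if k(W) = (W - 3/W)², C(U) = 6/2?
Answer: 1849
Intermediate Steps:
C(U) = 3 (C(U) = 6*(½) = 3)
293 + k(C(-3))*389 = 293 + ((-3 + 3²)²/3²)*389 = 293 + ((-3 + 9)²/9)*389 = 293 + ((⅑)*6²)*389 = 293 + ((⅑)*36)*389 = 293 + 4*389 = 293 + 1556 = 1849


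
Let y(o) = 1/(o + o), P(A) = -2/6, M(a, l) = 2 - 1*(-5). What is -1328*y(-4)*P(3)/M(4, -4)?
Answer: -166/21 ≈ -7.9048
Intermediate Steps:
M(a, l) = 7 (M(a, l) = 2 + 5 = 7)
P(A) = -⅓ (P(A) = -2*⅙ = -⅓)
y(o) = 1/(2*o)
-1328*y(-4)*P(3)/M(4, -4) = -1328*(½)/(-4)*(-⅓/7) = -1328*(½)*(-¼)*(-⅓*⅐) = -(-166)*(-1)/21 = -1328*1/168 = -166/21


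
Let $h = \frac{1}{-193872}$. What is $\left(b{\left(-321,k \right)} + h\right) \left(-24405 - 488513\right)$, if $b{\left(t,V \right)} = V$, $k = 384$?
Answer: $- \frac{2727509133539}{13848} \approx -1.9696 \cdot 10^{8}$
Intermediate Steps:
$h = - \frac{1}{193872} \approx -5.158 \cdot 10^{-6}$
$\left(b{\left(-321,k \right)} + h\right) \left(-24405 - 488513\right) = \left(384 - \frac{1}{193872}\right) \left(-24405 - 488513\right) = \frac{74446847}{193872} \left(-512918\right) = - \frac{2727509133539}{13848}$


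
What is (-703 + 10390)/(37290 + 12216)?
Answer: 3229/16502 ≈ 0.19567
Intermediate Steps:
(-703 + 10390)/(37290 + 12216) = 9687/49506 = 9687*(1/49506) = 3229/16502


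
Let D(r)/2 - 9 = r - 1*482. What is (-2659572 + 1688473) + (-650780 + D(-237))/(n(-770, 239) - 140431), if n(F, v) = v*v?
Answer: -2696720183/2777 ≈ -9.7109e+5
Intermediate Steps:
n(F, v) = v**2
D(r) = -946 + 2*r (D(r) = 18 + 2*(r - 1*482) = 18 + 2*(r - 482) = 18 + 2*(-482 + r) = 18 + (-964 + 2*r) = -946 + 2*r)
(-2659572 + 1688473) + (-650780 + D(-237))/(n(-770, 239) - 140431) = (-2659572 + 1688473) + (-650780 + (-946 + 2*(-237)))/(239**2 - 140431) = -971099 + (-650780 + (-946 - 474))/(57121 - 140431) = -971099 + (-650780 - 1420)/(-83310) = -971099 - 652200*(-1/83310) = -971099 + 21740/2777 = -2696720183/2777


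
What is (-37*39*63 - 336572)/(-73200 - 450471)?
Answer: 427481/523671 ≈ 0.81632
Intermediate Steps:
(-37*39*63 - 336572)/(-73200 - 450471) = (-1443*63 - 336572)/(-523671) = (-90909 - 336572)*(-1/523671) = -427481*(-1/523671) = 427481/523671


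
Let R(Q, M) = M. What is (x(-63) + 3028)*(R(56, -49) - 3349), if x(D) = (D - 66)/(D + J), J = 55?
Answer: -41375747/4 ≈ -1.0344e+7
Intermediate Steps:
x(D) = (-66 + D)/(55 + D) (x(D) = (D - 66)/(D + 55) = (-66 + D)/(55 + D))
(x(-63) + 3028)*(R(56, -49) - 3349) = ((-66 - 63)/(55 - 63) + 3028)*(-49 - 3349) = (-129/(-8) + 3028)*(-3398) = (-⅛*(-129) + 3028)*(-3398) = (129/8 + 3028)*(-3398) = (24353/8)*(-3398) = -41375747/4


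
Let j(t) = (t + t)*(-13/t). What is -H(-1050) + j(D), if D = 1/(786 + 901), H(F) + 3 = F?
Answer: 1027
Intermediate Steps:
H(F) = -3 + F
D = 1/1687 ≈ 0.00059277
j(t) = -26 (j(t) = (2*t)*(-13/t) = -26)
-H(-1050) + j(D) = -(-3 - 1050) - 26 = -1*(-1053) - 26 = 1053 - 26 = 1027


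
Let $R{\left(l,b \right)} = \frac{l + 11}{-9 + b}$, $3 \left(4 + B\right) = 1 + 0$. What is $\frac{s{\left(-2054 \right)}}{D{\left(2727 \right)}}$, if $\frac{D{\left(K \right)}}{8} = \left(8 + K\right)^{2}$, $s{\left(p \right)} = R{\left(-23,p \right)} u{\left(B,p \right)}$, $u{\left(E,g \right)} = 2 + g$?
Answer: $- \frac{3078}{15431704175} \approx -1.9946 \cdot 10^{-7}$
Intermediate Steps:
$B = - \frac{11}{3}$ ($B = -4 + \frac{1 + 0}{3} = -4 + \frac{1}{3} \cdot 1 = -4 + \frac{1}{3} = - \frac{11}{3} \approx -3.6667$)
$R{\left(l,b \right)} = \frac{11 + l}{-9 + b}$
$s{\left(p \right)} = - \frac{12 \left(2 + p\right)}{-9 + p}$ ($s{\left(p \right)} = \frac{11 - 23}{-9 + p} \left(2 + p\right) = \frac{1}{-9 + p} \left(-12\right) \left(2 + p\right) = - \frac{12}{-9 + p} \left(2 + p\right) = - \frac{12 \left(2 + p\right)}{-9 + p}$)
$D{\left(K \right)} = 8 \left(8 + K\right)^{2}$
$\frac{s{\left(-2054 \right)}}{D{\left(2727 \right)}} = \frac{12 \frac{1}{-9 - 2054} \left(-2 - -2054\right)}{8 \left(8 + 2727\right)^{2}} = \frac{12 \frac{1}{-2063} \left(-2 + 2054\right)}{8 \cdot 2735^{2}} = \frac{12 \left(- \frac{1}{2063}\right) 2052}{8 \cdot 7480225} = - \frac{24624}{2063 \cdot 59841800} = \left(- \frac{24624}{2063}\right) \frac{1}{59841800} = - \frac{3078}{15431704175}$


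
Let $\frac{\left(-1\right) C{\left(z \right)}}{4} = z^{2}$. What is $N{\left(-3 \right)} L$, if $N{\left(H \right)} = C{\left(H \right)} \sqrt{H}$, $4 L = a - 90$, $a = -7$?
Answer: $873 i \sqrt{3} \approx 1512.1 i$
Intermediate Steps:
$C{\left(z \right)} = - 4 z^{2}$
$L = - \frac{97}{4}$ ($L = \frac{-7 - 90}{4} = \frac{1}{4} \left(-97\right) = - \frac{97}{4} \approx -24.25$)
$N{\left(H \right)} = - 4 H^{\frac{5}{2}}$ ($N{\left(H \right)} = - 4 H^{2} \sqrt{H} = - 4 H^{\frac{5}{2}}$)
$N{\left(-3 \right)} L = - 4 \left(-3\right)^{\frac{5}{2}} \left(- \frac{97}{4}\right) = - 4 \cdot 9 i \sqrt{3} \left(- \frac{97}{4}\right) = - 36 i \sqrt{3} \left(- \frac{97}{4}\right) = 873 i \sqrt{3}$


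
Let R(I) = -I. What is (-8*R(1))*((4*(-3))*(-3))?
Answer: 288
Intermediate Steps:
(-8*R(1))*((4*(-3))*(-3)) = (-(-8))*((4*(-3))*(-3)) = (-8*(-1))*(-12*(-3)) = 8*36 = 288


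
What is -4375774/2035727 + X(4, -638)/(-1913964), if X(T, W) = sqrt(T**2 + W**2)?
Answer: -4375774/2035727 - sqrt(101765)/956982 ≈ -2.1498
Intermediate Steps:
-4375774/2035727 + X(4, -638)/(-1913964) = -4375774/2035727 + sqrt(4**2 + (-638)**2)/(-1913964) = -4375774*1/2035727 + sqrt(16 + 407044)*(-1/1913964) = -4375774/2035727 + sqrt(407060)*(-1/1913964) = -4375774/2035727 + (2*sqrt(101765))*(-1/1913964) = -4375774/2035727 - sqrt(101765)/956982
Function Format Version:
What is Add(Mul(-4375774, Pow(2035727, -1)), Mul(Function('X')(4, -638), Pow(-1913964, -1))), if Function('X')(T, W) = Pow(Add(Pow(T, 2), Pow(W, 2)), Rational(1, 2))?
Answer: Add(Rational(-4375774, 2035727), Mul(Rational(-1, 956982), Pow(101765, Rational(1, 2)))) ≈ -2.1498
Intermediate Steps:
Add(Mul(-4375774, Pow(2035727, -1)), Mul(Function('X')(4, -638), Pow(-1913964, -1))) = Add(Mul(-4375774, Pow(2035727, -1)), Mul(Pow(Add(Pow(4, 2), Pow(-638, 2)), Rational(1, 2)), Pow(-1913964, -1))) = Add(Mul(-4375774, Rational(1, 2035727)), Mul(Pow(Add(16, 407044), Rational(1, 2)), Rational(-1, 1913964))) = Add(Rational(-4375774, 2035727), Mul(Pow(407060, Rational(1, 2)), Rational(-1, 1913964))) = Add(Rational(-4375774, 2035727), Mul(Mul(2, Pow(101765, Rational(1, 2))), Rational(-1, 1913964))) = Add(Rational(-4375774, 2035727), Mul(Rational(-1, 956982), Pow(101765, Rational(1, 2))))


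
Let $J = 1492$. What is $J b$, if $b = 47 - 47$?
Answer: $0$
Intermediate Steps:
$b = 0$
$J b = 1492 \cdot 0 = 0$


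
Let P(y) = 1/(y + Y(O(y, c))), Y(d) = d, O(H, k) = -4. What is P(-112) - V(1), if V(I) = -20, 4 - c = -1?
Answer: 2319/116 ≈ 19.991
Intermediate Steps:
c = 5 (c = 4 - 1*(-1) = 4 + 1 = 5)
P(y) = 1/(-4 + y) (P(y) = 1/(y - 4) = 1/(-4 + y))
P(-112) - V(1) = 1/(-4 - 112) - 1*(-20) = 1/(-116) + 20 = -1/116 + 20 = 2319/116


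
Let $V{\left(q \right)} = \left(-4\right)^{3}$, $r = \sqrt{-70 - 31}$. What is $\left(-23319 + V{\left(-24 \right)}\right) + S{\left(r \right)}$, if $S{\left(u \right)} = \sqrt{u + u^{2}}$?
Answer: $-23383 + \sqrt[4]{101} \sqrt{i - \sqrt{101}} \approx -23383.0 + 10.062 i$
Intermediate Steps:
$r = i \sqrt{101}$ ($r = \sqrt{-101} = i \sqrt{101} \approx 10.05 i$)
$V{\left(q \right)} = -64$
$\left(-23319 + V{\left(-24 \right)}\right) + S{\left(r \right)} = \left(-23319 - 64\right) + \sqrt{i \sqrt{101} \left(1 + i \sqrt{101}\right)} = -23383 + \sqrt{i \sqrt{101} \left(1 + i \sqrt{101}\right)} = -23383 + \sqrt[4]{101} \sqrt{i \left(1 + i \sqrt{101}\right)}$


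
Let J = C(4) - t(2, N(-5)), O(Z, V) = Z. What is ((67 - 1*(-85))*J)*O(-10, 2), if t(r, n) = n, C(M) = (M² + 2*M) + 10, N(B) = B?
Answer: -59280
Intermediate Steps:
C(M) = 10 + M² + 2*M
J = 39 (J = (10 + 4² + 2*4) - 1*(-5) = (10 + 16 + 8) + 5 = 34 + 5 = 39)
((67 - 1*(-85))*J)*O(-10, 2) = ((67 - 1*(-85))*39)*(-10) = ((67 + 85)*39)*(-10) = (152*39)*(-10) = 5928*(-10) = -59280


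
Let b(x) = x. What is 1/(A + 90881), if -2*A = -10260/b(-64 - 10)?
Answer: 37/3360032 ≈ 1.1012e-5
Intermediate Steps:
A = -2565/37 (A = -(-5130)/(-64 - 10) = -(-5130)/(-74) = -(-5130)*(-1)/74 = -½*5130/37 = -2565/37 ≈ -69.324)
1/(A + 90881) = 1/(-2565/37 + 90881) = 1/(3360032/37) = 37/3360032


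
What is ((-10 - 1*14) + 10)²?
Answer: 196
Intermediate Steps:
((-10 - 1*14) + 10)² = ((-10 - 14) + 10)² = (-24 + 10)² = (-14)² = 196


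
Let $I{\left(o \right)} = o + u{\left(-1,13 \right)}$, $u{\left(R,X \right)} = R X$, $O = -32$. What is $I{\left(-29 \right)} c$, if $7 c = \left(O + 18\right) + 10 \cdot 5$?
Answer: $-216$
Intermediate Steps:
$c = \frac{36}{7}$ ($c = \frac{\left(-32 + 18\right) + 10 \cdot 5}{7} = \frac{-14 + 50}{7} = \frac{1}{7} \cdot 36 = \frac{36}{7} \approx 5.1429$)
$I{\left(o \right)} = -13 + o$ ($I{\left(o \right)} = o - 13 = -13 + o$)
$I{\left(-29 \right)} c = \left(-13 - 29\right) \frac{36}{7} = \left(-42\right) \frac{36}{7} = -216$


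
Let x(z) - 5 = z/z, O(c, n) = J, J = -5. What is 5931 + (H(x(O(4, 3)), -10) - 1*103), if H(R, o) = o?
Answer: 5818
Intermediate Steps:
O(c, n) = -5
x(z) = 6 (x(z) = 5 + z/z = 5 + 1 = 6)
5931 + (H(x(O(4, 3)), -10) - 1*103) = 5931 + (-10 - 1*103) = 5931 + (-10 - 103) = 5931 - 113 = 5818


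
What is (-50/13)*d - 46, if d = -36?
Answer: 1202/13 ≈ 92.462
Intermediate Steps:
(-50/13)*d - 46 = -50/13*(-36) - 46 = 1800/13 - 46 = 1202/13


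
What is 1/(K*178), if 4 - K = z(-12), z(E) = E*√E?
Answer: 1/77608 - 3*I*√3/38804 ≈ 1.2885e-5 - 0.00013391*I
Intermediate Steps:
z(E) = E^(3/2)
K = 4 + 24*I*√3 (K = 4 - (-12)^(3/2) = 4 - (-24)*I*√3 = 4 + 24*I*√3 ≈ 4.0 + 41.569*I)
1/(K*178) = 1/((4 + 24*I*√3)*178) = 1/(712 + 4272*I*√3)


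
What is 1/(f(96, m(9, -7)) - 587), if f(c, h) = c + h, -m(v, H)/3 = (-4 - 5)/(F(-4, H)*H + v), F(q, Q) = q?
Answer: -37/18140 ≈ -0.0020397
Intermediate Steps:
m(v, H) = 27/(v - 4*H) (m(v, H) = -3*(-4 - 5)/(-4*H + v) = -(-27)/(v - 4*H) = 27/(v - 4*H))
1/(f(96, m(9, -7)) - 587) = 1/((96 + 27/(9 - 4*(-7))) - 587) = 1/((96 + 27/(9 + 28)) - 587) = 1/((96 + 27/37) - 587) = 1/(3579/37 - 587) = 1/(-18140/37) = -37/18140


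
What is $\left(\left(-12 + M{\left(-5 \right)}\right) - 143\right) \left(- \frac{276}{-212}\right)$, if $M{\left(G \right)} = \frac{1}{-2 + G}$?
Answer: $- \frac{74934}{371} \approx -201.98$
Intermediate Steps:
$\left(\left(-12 + M{\left(-5 \right)}\right) - 143\right) \left(- \frac{276}{-212}\right) = \left(\left(-12 + \frac{1}{-2 - 5}\right) - 143\right) \left(- \frac{276}{-212}\right) = \left(\left(-12 + \frac{1}{-7}\right) - 143\right) \left(\left(-276\right) \left(- \frac{1}{212}\right)\right) = \left(\left(-12 - \frac{1}{7}\right) - 143\right) \frac{69}{53} = \left(- \frac{85}{7} - 143\right) \frac{69}{53} = \left(- \frac{1086}{7}\right) \frac{69}{53} = - \frac{74934}{371}$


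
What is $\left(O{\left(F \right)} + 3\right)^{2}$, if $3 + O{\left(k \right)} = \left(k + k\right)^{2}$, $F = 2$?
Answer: $256$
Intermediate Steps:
$O{\left(k \right)} = -3 + 4 k^{2}$ ($O{\left(k \right)} = -3 + \left(k + k\right)^{2} = -3 + \left(2 k\right)^{2} = -3 + 4 k^{2}$)
$\left(O{\left(F \right)} + 3\right)^{2} = \left(\left(-3 + 4 \cdot 2^{2}\right) + 3\right)^{2} = \left(\left(-3 + 4 \cdot 4\right) + 3\right)^{2} = \left(\left(-3 + 16\right) + 3\right)^{2} = \left(13 + 3\right)^{2} = 16^{2} = 256$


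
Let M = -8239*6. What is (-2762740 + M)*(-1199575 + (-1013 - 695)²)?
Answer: -4830440345886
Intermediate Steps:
M = -49434
(-2762740 + M)*(-1199575 + (-1013 - 695)²) = (-2762740 - 49434)*(-1199575 + (-1013 - 695)²) = -2812174*(-1199575 + (-1708)²) = -2812174*(-1199575 + 2917264) = -2812174*1717689 = -4830440345886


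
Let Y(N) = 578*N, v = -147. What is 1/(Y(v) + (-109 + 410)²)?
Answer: 1/5635 ≈ 0.00017746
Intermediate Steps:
1/(Y(v) + (-109 + 410)²) = 1/(578*(-147) + (-109 + 410)²) = 1/(-84966 + 301²) = 1/(-84966 + 90601) = 1/5635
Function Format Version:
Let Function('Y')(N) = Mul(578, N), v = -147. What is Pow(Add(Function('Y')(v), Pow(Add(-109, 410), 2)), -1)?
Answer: Rational(1, 5635) ≈ 0.00017746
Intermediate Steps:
Pow(Add(Function('Y')(v), Pow(Add(-109, 410), 2)), -1) = Pow(Add(Mul(578, -147), Pow(Add(-109, 410), 2)), -1) = Pow(Add(-84966, Pow(301, 2)), -1) = Pow(Add(-84966, 90601), -1) = Pow(5635, -1) = Rational(1, 5635)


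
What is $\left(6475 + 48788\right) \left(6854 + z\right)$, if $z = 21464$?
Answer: $1564937634$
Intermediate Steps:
$\left(6475 + 48788\right) \left(6854 + z\right) = \left(6475 + 48788\right) \left(6854 + 21464\right) = 55263 \cdot 28318 = 1564937634$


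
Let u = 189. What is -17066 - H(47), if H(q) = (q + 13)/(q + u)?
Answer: -1006909/59 ≈ -17066.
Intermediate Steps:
H(q) = (13 + q)/(189 + q) (H(q) = (q + 13)/(q + 189) = (13 + q)/(189 + q))
-17066 - H(47) = -17066 - (13 + 47)/(189 + 47) = -17066 - 60/236 = -17066 - 1*15/59 = -17066 - 15/59 = -1006909/59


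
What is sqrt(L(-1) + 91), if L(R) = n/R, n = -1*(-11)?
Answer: 4*sqrt(5) ≈ 8.9443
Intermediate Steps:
n = 11
L(R) = 11/R
sqrt(L(-1) + 91) = sqrt(11/(-1) + 91) = sqrt(11*(-1) + 91) = sqrt(-11 + 91) = sqrt(80) = 4*sqrt(5)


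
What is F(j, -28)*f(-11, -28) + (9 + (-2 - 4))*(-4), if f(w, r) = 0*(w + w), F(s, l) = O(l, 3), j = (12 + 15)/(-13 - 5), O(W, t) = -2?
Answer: -12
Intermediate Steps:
j = -3/2 (j = 27/(-18) = 27*(-1/18) = -3/2 ≈ -1.5000)
F(s, l) = -2
f(w, r) = 0 (f(w, r) = 0*(2*w) = 0)
F(j, -28)*f(-11, -28) + (9 + (-2 - 4))*(-4) = -2*0 + (9 + (-2 - 4))*(-4) = 0 + (9 - 6)*(-4) = 0 + 3*(-4) = 0 - 12 = -12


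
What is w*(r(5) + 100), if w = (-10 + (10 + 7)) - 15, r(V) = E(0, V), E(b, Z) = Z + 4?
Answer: -872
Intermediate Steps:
E(b, Z) = 4 + Z
r(V) = 4 + V
w = -8 (w = (-10 + 17) - 15 = 7 - 15 = -8)
w*(r(5) + 100) = -8*((4 + 5) + 100) = -8*(9 + 100) = -8*109 = -872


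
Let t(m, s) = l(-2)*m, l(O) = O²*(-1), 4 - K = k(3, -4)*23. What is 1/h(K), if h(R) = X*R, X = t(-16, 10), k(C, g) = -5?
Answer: 1/7616 ≈ 0.00013130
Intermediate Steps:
K = 119 (K = 4 - (-5)*23 = 4 - 1*(-115) = 4 + 115 = 119)
l(O) = -O²
t(m, s) = -4*m (t(m, s) = (-1*(-2)²)*m = (-1*4)*m = -4*m)
X = 64 (X = -4*(-16) = 64)
h(R) = 64*R
1/h(K) = 1/(64*119) = 1/7616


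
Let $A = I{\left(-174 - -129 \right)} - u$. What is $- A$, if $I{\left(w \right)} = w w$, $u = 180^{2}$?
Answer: $30375$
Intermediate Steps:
$u = 32400$
$I{\left(w \right)} = w^{2}$
$A = -30375$ ($A = \left(-174 - -129\right)^{2} - 32400 = \left(-174 + 129\right)^{2} - 32400 = \left(-45\right)^{2} - 32400 = 2025 - 32400 = -30375$)
$- A = \left(-1\right) \left(-30375\right) = 30375$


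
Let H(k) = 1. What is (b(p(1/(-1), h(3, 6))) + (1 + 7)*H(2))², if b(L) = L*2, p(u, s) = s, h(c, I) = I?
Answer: 400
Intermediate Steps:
b(L) = 2*L
(b(p(1/(-1), h(3, 6))) + (1 + 7)*H(2))² = (2*6 + (1 + 7)*1)² = (12 + 8*1)² = (12 + 8)² = 20² = 400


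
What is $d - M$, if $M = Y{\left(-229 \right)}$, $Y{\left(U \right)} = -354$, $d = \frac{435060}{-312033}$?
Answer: $\frac{36674874}{104011} \approx 352.61$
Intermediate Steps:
$d = - \frac{145020}{104011}$ ($d = 435060 \left(- \frac{1}{312033}\right) = - \frac{145020}{104011} \approx -1.3943$)
$M = -354$
$d - M = - \frac{145020}{104011} - -354 = - \frac{145020}{104011} + 354 = \frac{36674874}{104011}$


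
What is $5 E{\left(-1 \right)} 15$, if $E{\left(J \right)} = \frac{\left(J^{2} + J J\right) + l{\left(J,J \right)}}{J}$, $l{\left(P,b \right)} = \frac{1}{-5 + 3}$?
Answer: $- \frac{225}{2} \approx -112.5$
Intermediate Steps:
$l{\left(P,b \right)} = - \frac{1}{2}$ ($l{\left(P,b \right)} = \frac{1}{-2} = - \frac{1}{2}$)
$E{\left(J \right)} = \frac{- \frac{1}{2} + 2 J^{2}}{J}$ ($E{\left(J \right)} = \frac{\left(J^{2} + J J\right) - \frac{1}{2}}{J} = \frac{\left(J^{2} + J^{2}\right) - \frac{1}{2}}{J} = \frac{2 J^{2} - \frac{1}{2}}{J} = \frac{- \frac{1}{2} + 2 J^{2}}{J}$)
$5 E{\left(-1 \right)} 15 = 5 \left(2 \left(-1\right) - \frac{1}{2 \left(-1\right)}\right) 15 = 5 \left(-2 - - \frac{1}{2}\right) 15 = 5 \left(-2 + \frac{1}{2}\right) 15 = 5 \left(- \frac{3}{2}\right) 15 = \left(- \frac{15}{2}\right) 15 = - \frac{225}{2}$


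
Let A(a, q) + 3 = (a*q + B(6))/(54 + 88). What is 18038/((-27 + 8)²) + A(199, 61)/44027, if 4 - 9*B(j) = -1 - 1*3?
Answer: 1014973293653/20312208666 ≈ 49.969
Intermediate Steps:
B(j) = 8/9 (B(j) = 4/9 - (-1 - 1*3)/9 = 4/9 - (-1 - 3)/9 = 4/9 - ⅑*(-4) = 4/9 + 4/9 = 8/9)
A(a, q) = -1913/639 + a*q/142 (A(a, q) = -3 + (a*q + 8/9)/(54 + 88) = -3 + (8/9 + a*q)/142 = -3 + (8/9 + a*q)*(1/142) = -3 + (4/639 + a*q/142) = -1913/639 + a*q/142)
18038/((-27 + 8)²) + A(199, 61)/44027 = 18038/((-27 + 8)²) + (-1913/639 + (1/142)*199*61)/44027 = 18038/((-19)²) + (-1913/639 + 12139/142)*(1/44027) = 18038/361 + (105425/1278)*(1/44027) = 18038*(1/361) + 105425/56266506 = 18038/361 + 105425/56266506 = 1014973293653/20312208666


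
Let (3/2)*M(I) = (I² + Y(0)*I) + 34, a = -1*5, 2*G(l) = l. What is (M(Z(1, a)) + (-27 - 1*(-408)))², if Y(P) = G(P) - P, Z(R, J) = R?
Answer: 1471369/9 ≈ 1.6349e+5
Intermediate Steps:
G(l) = l/2
a = -5
Y(P) = -P/2 (Y(P) = P/2 - P = -P/2)
M(I) = 68/3 + 2*I²/3 (M(I) = 2*((I² + (-½*0)*I) + 34)/3 = 2*((I² + 0*I) + 34)/3 = 2*((I² + 0) + 34)/3 = 2*(I² + 34)/3 = 2*(34 + I²)/3 = 68/3 + 2*I²/3)
(M(Z(1, a)) + (-27 - 1*(-408)))² = ((68/3 + (⅔)*1²) + (-27 - 1*(-408)))² = ((68/3 + (⅔)*1) + (-27 + 408))² = ((68/3 + ⅔) + 381)² = (70/3 + 381)² = (1213/3)² = 1471369/9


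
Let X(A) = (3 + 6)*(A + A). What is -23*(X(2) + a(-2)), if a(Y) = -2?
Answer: -782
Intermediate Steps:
X(A) = 18*A (X(A) = 9*(2*A) = 18*A)
-23*(X(2) + a(-2)) = -23*(18*2 - 2) = -23*(36 - 2) = -23*34 = -782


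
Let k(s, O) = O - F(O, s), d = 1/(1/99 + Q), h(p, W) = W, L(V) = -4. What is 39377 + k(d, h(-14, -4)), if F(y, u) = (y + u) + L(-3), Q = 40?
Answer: 155988042/3961 ≈ 39381.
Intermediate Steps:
d = 99/3961 (d = 1/(1/99 + 40) = 1/(3961/99) = 99/3961 ≈ 0.024994)
F(y, u) = -4 + u + y (F(y, u) = (y + u) - 4 = (u + y) - 4 = -4 + u + y)
k(s, O) = 4 - s (k(s, O) = O - (-4 + s + O) = O - (-4 + O + s) = O + (4 - O - s) = 4 - s)
39377 + k(d, h(-14, -4)) = 39377 + (4 - 1*99/3961) = 39377 + (4 - 99/3961) = 39377 + 15745/3961 = 155988042/3961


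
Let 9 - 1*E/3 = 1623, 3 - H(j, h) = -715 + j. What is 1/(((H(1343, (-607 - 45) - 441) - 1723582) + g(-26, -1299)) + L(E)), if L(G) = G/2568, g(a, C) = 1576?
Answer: -428/737286875 ≈ -5.8051e-7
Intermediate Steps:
H(j, h) = 718 - j (H(j, h) = 3 - (-715 + j) = 3 + (715 - j) = 718 - j)
E = -4842 (E = 27 - 3*1623 = 27 - 4869 = -4842)
L(G) = G/2568 (L(G) = G*(1/2568) = G/2568)
1/(((H(1343, (-607 - 45) - 441) - 1723582) + g(-26, -1299)) + L(E)) = 1/((((718 - 1*1343) - 1723582) + 1576) + (1/2568)*(-4842)) = 1/((((718 - 1343) - 1723582) + 1576) - 807/428) = 1/(((-625 - 1723582) + 1576) - 807/428) = 1/((-1724207 + 1576) - 807/428) = 1/(-1722631 - 807/428) = 1/(-737286875/428) = -428/737286875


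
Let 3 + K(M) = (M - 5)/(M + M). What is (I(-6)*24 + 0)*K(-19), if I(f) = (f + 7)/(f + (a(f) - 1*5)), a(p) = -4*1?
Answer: 72/19 ≈ 3.7895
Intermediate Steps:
a(p) = -4
I(f) = (7 + f)/(-9 + f) (I(f) = (f + 7)/(f + (-4 - 1*5)) = (7 + f)/(f + (-4 - 5)) = (7 + f)/(f - 9) = (7 + f)/(-9 + f))
K(M) = -3 + (-5 + M)/(2*M) (K(M) = -3 + (M - 5)/(M + M) = -3 + (-5 + M)/((2*M)) = -3 + (-5 + M)*(1/(2*M)) = -3 + (-5 + M)/(2*M))
(I(-6)*24 + 0)*K(-19) = (((7 - 6)/(-9 - 6))*24 + 0)*((5/2)*(-1 - 1*(-19))/(-19)) = ((1/(-15))*24 + 0)*((5/2)*(-1/19)*(-1 + 19)) = (-1/15*1*24 + 0)*((5/2)*(-1/19)*18) = (-1/15*24 + 0)*(-45/19) = (-8/5 + 0)*(-45/19) = -8/5*(-45/19) = 72/19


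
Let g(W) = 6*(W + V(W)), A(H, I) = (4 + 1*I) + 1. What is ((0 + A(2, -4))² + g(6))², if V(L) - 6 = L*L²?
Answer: 1874161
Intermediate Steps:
V(L) = 6 + L³ (V(L) = 6 + L*L² = 6 + L³)
A(H, I) = 5 + I (A(H, I) = (4 + I) + 1 = 5 + I)
g(W) = 36 + 6*W + 6*W³ (g(W) = 6*(W + (6 + W³)) = 6*(6 + W + W³) = 36 + 6*W + 6*W³)
((0 + A(2, -4))² + g(6))² = ((0 + (5 - 4))² + (36 + 6*6 + 6*6³))² = ((0 + 1)² + (36 + 36 + 6*216))² = (1² + (36 + 36 + 1296))² = (1 + 1368)² = 1369² = 1874161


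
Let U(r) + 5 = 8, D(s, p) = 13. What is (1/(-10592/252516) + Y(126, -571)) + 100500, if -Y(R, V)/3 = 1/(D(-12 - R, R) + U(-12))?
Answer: 532120749/5296 ≈ 1.0048e+5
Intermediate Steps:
U(r) = 3 (U(r) = -5 + 8 = 3)
Y(R, V) = -3/16 (Y(R, V) = -3/(13 + 3) = -3/16)
(1/(-10592/252516) + Y(126, -571)) + 100500 = (1/(-10592/252516) - 3/16) + 100500 = (1/(-10592*1/252516) - 3/16) + 100500 = (1/(-2648/63129) - 3/16) + 100500 = (-63129/2648 - 3/16) + 100500 = -127251/5296 + 100500 = 532120749/5296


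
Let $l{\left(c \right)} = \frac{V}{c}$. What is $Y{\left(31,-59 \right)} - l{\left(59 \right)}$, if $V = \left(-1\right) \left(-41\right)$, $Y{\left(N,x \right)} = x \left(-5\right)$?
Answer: $\frac{17364}{59} \approx 294.31$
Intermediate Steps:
$Y{\left(N,x \right)} = - 5 x$
$V = 41$
$l{\left(c \right)} = \frac{41}{c}$
$Y{\left(31,-59 \right)} - l{\left(59 \right)} = \left(-5\right) \left(-59\right) - \frac{41}{59} = 295 - 41 \cdot \frac{1}{59} = 295 - \frac{41}{59} = \frac{17364}{59}$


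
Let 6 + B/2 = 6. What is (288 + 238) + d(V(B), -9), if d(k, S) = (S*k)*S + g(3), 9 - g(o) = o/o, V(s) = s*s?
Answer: 534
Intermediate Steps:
B = 0 (B = -12 + 2*6 = -12 + 12 = 0)
V(s) = s²
g(o) = 8 (g(o) = 9 - o/o = 9 - 1*1 = 9 - 1 = 8)
d(k, S) = 8 + k*S² (d(k, S) = (S*k)*S + 8 = k*S² + 8 = 8 + k*S²)
(288 + 238) + d(V(B), -9) = (288 + 238) + (8 + 0²*(-9)²) = 526 + (8 + 0*81) = 526 + (8 + 0) = 526 + 8 = 534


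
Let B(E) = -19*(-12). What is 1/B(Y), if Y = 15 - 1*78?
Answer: 1/228 ≈ 0.0043860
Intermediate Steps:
Y = -63 (Y = 15 - 78 = -63)
B(E) = 228
1/B(Y) = 1/228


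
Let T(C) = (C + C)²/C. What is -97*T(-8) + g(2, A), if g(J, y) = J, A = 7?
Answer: 3106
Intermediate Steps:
T(C) = 4*C (T(C) = (2*C)²/C = (4*C²)/C = 4*C)
-97*T(-8) + g(2, A) = -388*(-8) + 2 = -97*(-32) + 2 = 3104 + 2 = 3106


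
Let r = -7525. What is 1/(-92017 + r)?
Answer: -1/99542 ≈ -1.0046e-5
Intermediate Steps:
1/(-92017 + r) = 1/(-92017 - 7525) = 1/(-99542) = -1/99542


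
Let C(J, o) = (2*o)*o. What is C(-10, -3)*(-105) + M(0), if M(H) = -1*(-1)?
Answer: -1889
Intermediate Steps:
M(H) = 1
C(J, o) = 2*o²
C(-10, -3)*(-105) + M(0) = (2*(-3)²)*(-105) + 1 = (2*9)*(-105) + 1 = 18*(-105) + 1 = -1890 + 1 = -1889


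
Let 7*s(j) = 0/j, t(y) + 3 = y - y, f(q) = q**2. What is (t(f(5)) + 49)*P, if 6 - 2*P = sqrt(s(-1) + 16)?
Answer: 46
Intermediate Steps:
t(y) = -3 (t(y) = -3 + (y - y) = -3 + 0 = -3)
s(j) = 0 (s(j) = (0/j)/7 = (1/7)*0 = 0)
P = 1 (P = 3 - sqrt(0 + 16)/2 = 3 - sqrt(16)/2 = 3 - 1/2*4 = 3 - 2 = 1)
(t(f(5)) + 49)*P = (-3 + 49)*1 = 46*1 = 46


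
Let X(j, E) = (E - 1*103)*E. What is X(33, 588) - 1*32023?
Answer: 253157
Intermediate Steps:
X(j, E) = E*(-103 + E) (X(j, E) = (E - 103)*E = (-103 + E)*E = E*(-103 + E))
X(33, 588) - 1*32023 = 588*(-103 + 588) - 1*32023 = 588*485 - 32023 = 285180 - 32023 = 253157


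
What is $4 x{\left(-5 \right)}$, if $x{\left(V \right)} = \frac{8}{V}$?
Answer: $- \frac{32}{5} \approx -6.4$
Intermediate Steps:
$4 x{\left(-5 \right)} = 4 \frac{8}{-5} = 4 \cdot 8 \left(- \frac{1}{5}\right) = 4 \left(- \frac{8}{5}\right) = - \frac{32}{5}$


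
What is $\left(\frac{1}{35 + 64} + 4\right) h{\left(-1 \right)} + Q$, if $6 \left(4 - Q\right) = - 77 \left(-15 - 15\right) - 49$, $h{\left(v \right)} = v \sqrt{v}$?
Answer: $- \frac{2237}{6} - \frac{397 i}{99} \approx -372.83 - 4.0101 i$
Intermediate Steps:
$h{\left(v \right)} = v^{\frac{3}{2}}$
$Q = - \frac{2237}{6}$ ($Q = 4 - \frac{- 77 \left(-15 - 15\right) - 49}{6} = 4 - \frac{\left(-77\right) \left(-30\right) - 49}{6} = 4 - \frac{2310 - 49}{6} = 4 - \frac{2261}{6} = - \frac{2237}{6} \approx -372.83$)
$\left(\frac{1}{35 + 64} + 4\right) h{\left(-1 \right)} + Q = \left(\frac{1}{35 + 64} + 4\right) \left(-1\right)^{\frac{3}{2}} - \frac{2237}{6} = \left(\frac{1}{99} + 4\right) \left(- i\right) - \frac{2237}{6} = \frac{397 \left(- i\right)}{99} - \frac{2237}{6} = - \frac{397 i}{99} - \frac{2237}{6} = - \frac{2237}{6} - \frac{397 i}{99}$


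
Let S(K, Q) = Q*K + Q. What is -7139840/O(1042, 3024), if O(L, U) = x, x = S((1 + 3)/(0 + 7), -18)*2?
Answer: 12494720/99 ≈ 1.2621e+5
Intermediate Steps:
S(K, Q) = Q + K*Q (S(K, Q) = K*Q + Q = Q + K*Q)
x = -396/7 (x = -18*(1 + (1 + 3)/(0 + 7))*2 = -18*(1 + 4/7)*2 = -18*11/7*2 = -198/7*2 = -396/7 ≈ -56.571)
O(L, U) = -396/7
-7139840/O(1042, 3024) = -7139840/(-396/7) = -7139840*(-7/396) = 12494720/99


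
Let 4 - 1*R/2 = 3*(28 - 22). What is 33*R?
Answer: -924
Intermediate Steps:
R = -28 (R = 8 - 6*(28 - 22) = 8 - 6*6 = 8 - 2*18 = 8 - 36 = -28)
33*R = 33*(-28) = -924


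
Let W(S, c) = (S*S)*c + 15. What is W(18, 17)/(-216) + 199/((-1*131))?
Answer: -255499/9432 ≈ -27.089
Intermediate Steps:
W(S, c) = 15 + c*S² (W(S, c) = S²*c + 15 = c*S² + 15 = 15 + c*S²)
W(18, 17)/(-216) + 199/((-1*131)) = (15 + 17*18²)/(-216) + 199/((-1*131)) = (15 + 17*324)*(-1/216) + 199/(-131) = (15 + 5508)*(-1/216) + 199*(-1/131) = 5523*(-1/216) - 199/131 = -1841/72 - 199/131 = -255499/9432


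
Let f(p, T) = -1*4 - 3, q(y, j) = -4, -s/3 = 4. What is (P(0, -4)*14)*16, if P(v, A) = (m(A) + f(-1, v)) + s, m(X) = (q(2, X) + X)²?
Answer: 10080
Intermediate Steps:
s = -12 (s = -3*4 = -12)
m(X) = (-4 + X)²
f(p, T) = -7 (f(p, T) = -4 - 3 = -7)
P(v, A) = -19 + (-4 + A)² (P(v, A) = ((-4 + A)² - 7) - 12 = (-7 + (-4 + A)²) - 12 = -19 + (-4 + A)²)
(P(0, -4)*14)*16 = ((-19 + (-4 - 4)²)*14)*16 = ((-19 + (-8)²)*14)*16 = ((-19 + 64)*14)*16 = (45*14)*16 = 630*16 = 10080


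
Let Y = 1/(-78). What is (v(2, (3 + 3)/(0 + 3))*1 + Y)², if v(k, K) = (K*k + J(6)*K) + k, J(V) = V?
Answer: 1968409/6084 ≈ 323.54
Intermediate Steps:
Y = -1/78 ≈ -0.012821
v(k, K) = k + 6*K + K*k (v(k, K) = (K*k + 6*K) + k = (6*K + K*k) + k = k + 6*K + K*k)
(v(2, (3 + 3)/(0 + 3))*1 + Y)² = ((2 + 6*((3 + 3)/(0 + 3)) + ((3 + 3)/(0 + 3))*2)*1 - 1/78)² = ((2 + 6*(6/3) + (6/3)*2)*1 - 1/78)² = ((2 + 6*(6*(⅓)) + (6*(⅓))*2)*1 - 1/78)² = ((2 + 6*2 + 2*2)*1 - 1/78)² = ((2 + 12 + 4)*1 - 1/78)² = (18*1 - 1/78)² = (18 - 1/78)² = (1403/78)² = 1968409/6084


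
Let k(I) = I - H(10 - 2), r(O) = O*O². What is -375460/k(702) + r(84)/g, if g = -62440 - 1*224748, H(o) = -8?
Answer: -2706210658/5097587 ≈ -530.88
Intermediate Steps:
r(O) = O³
k(I) = 8 + I (k(I) = I - 1*(-8) = I + 8 = 8 + I)
g = -287188 (g = -62440 - 224748 = -287188)
-375460/k(702) + r(84)/g = -375460/(8 + 702) + 84³/(-287188) = -375460/710 + 592704*(-1/287188) = -375460*1/710 - 148176/71797 = -37546/71 - 148176/71797 = -2706210658/5097587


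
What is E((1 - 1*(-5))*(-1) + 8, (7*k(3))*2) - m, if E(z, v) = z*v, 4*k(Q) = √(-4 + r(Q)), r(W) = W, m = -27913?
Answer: 27913 + 7*I ≈ 27913.0 + 7.0*I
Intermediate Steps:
k(Q) = √(-4 + Q)/4
E(z, v) = v*z
E((1 - 1*(-5))*(-1) + 8, (7*k(3))*2) - m = ((7*(√(-4 + 3)/4))*2)*((1 - 1*(-5))*(-1) + 8) - 1*(-27913) = ((7*(√(-1)/4))*2)*((1 + 5)*(-1) + 8) + 27913 = ((7*(I/4))*2)*(6*(-1) + 8) + 27913 = ((7*I/4)*2)*(-6 + 8) + 27913 = (7*I/2)*2 + 27913 = 7*I + 27913 = 27913 + 7*I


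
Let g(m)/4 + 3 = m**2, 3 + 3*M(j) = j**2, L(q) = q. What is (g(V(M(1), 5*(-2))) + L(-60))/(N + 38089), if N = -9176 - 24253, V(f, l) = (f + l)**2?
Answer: 1047118/94365 ≈ 11.096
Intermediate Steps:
M(j) = -1 + j**2/3
N = -33429
g(m) = -12 + 4*m**2
(g(V(M(1), 5*(-2))) + L(-60))/(N + 38089) = ((-12 + 4*(((-1 + (1/3)*1**2) + 5*(-2))**2)**2) - 60)/(-33429 + 38089) = ((-12 + 4*(((-1 + (1/3)*1) - 10)**2)**2) - 60)/4660 = ((-12 + 4*(((-1 + 1/3) - 10)**2)**2) - 60)*(1/4660) = ((-12 + 4*((-2/3 - 10)**2)**2) - 60)*(1/4660) = ((-12 + 4*((-32/3)**2)**2) - 60)*(1/4660) = ((-12 + 4*(1024/9)**2) - 60)*(1/4660) = ((-12 + 4*(1048576/81)) - 60)*(1/4660) = ((-12 + 4194304/81) - 60)*(1/4660) = (4193332/81 - 60)*(1/4660) = (4188472/81)*(1/4660) = 1047118/94365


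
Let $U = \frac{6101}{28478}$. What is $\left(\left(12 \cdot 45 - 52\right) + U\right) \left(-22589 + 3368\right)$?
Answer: $- \frac{267236578665}{28478} \approx -9.384 \cdot 10^{6}$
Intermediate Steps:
$U = \frac{6101}{28478}$ ($U = 6101 \cdot \frac{1}{28478} = \frac{6101}{28478} \approx 0.21424$)
$\left(\left(12 \cdot 45 - 52\right) + U\right) \left(-22589 + 3368\right) = \left(\left(12 \cdot 45 - 52\right) + \frac{6101}{28478}\right) \left(-22589 + 3368\right) = \left(\left(540 - 52\right) + \frac{6101}{28478}\right) \left(-19221\right) = \left(488 + \frac{6101}{28478}\right) \left(-19221\right) = \frac{13903365}{28478} \left(-19221\right) = - \frac{267236578665}{28478}$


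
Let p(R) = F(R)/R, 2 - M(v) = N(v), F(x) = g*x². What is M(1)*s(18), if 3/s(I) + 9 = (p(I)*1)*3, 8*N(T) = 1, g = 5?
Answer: 5/232 ≈ 0.021552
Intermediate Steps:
N(T) = ⅛ (N(T) = (⅛)*1 = ⅛)
F(x) = 5*x²
M(v) = 15/8 (M(v) = 2 - 1*⅛ = 2 - ⅛ = 15/8)
p(R) = 5*R (p(R) = (5*R²)/R = 5*R)
s(I) = 3/(-9 + 15*I) (s(I) = 3/(-9 + ((5*I)*1)*3) = 3/(-9 + (5*I)*3) = 3/(-9 + 15*I))
M(1)*s(18) = 15/(8*(-3 + 5*18)) = 15/(8*(-3 + 90)) = (15/8)/87 = (15/8)*(1/87) = 5/232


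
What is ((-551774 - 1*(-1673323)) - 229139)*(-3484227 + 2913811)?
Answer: -509044942560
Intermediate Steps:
((-551774 - 1*(-1673323)) - 229139)*(-3484227 + 2913811) = ((-551774 + 1673323) - 229139)*(-570416) = (1121549 - 229139)*(-570416) = 892410*(-570416) = -509044942560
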